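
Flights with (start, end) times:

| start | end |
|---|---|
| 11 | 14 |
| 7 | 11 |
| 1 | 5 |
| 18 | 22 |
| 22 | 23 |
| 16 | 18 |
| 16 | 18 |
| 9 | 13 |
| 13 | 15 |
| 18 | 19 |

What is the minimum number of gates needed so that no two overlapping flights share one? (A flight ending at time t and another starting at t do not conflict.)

2

The answer is the maximum number of intervals overlapping at any instant.
Events (time:±→running): 1:+→1 5:-→0 7:+→1 9:+→2 … peak 2.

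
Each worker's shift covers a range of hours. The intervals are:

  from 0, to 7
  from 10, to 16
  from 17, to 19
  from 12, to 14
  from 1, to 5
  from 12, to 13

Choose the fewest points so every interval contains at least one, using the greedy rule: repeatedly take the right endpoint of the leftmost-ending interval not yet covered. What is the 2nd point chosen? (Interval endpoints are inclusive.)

Process intervals by earliest right end; each time one isn't hit yet, stab at its right endpoint.
Sorted: [1,5] [0,7] [12,13] [12,14] [10,16] [17,19]
{[1,5],[0,7]} hit by 5; {[12,13],[12,14],[10,16]} hit by 13; {[17,19]} hit by 19.
Points: 5, 13, 19 (3 total).

13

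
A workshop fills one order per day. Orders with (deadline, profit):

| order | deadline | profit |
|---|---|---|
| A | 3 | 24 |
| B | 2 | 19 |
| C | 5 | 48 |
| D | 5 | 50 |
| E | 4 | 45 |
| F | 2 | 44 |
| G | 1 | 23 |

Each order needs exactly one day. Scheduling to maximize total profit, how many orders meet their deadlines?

5

By profit: D(d5,50), C(d5,48), E(d4,45), F(d2,44), A(d3,24), G(d1,23), B(d2,19)
D→slot 5; C→slot 4; E→slot 3; F→slot 2; A→slot 1; G skipped; B skipped.
5 of 7 scheduled.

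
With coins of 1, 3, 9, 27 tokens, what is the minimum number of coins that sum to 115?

7

115 − 4×27→7 − 2×3→1 − 1×1→0
Total coins = 4 + 2 + 1 = 7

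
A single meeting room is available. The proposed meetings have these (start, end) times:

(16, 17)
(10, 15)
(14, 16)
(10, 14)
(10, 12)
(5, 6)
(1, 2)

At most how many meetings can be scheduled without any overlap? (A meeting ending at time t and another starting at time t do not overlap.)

Greedy by earliest finish: after sorting by end time, pick each interval compatible with the last pick.
Sorted by end: (1,2)  (5,6)  (10,12)  (10,14)  (10,15)  (14,16)  (16,17)
take (1,2); take (5,6); take (10,12); skip (10,14); skip (10,15); take (14,16); take (16,17).
Selected 5 meetings.

5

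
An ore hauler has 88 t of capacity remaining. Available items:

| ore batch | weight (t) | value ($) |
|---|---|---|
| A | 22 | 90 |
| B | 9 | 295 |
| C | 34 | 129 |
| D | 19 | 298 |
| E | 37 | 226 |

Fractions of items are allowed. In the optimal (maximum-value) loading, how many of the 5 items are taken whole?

Ratios (sorted): B 32.78, D 15.68, E 6.11, A 4.09, C 3.79
take B (9 @ 295); take D (19 @ 298); take E (37 @ 226); take A (22 @ 90); take 1/34 of C → 3.79. Capacity used 88/88.
4 item(s) taken whole; one partial (take 1/34 of C).

4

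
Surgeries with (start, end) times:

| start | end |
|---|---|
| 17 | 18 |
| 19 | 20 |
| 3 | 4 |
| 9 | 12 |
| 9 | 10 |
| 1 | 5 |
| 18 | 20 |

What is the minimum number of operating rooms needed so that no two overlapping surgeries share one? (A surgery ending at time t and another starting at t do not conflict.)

starts: [1, 3, 9, 9, 17, 18, 19]
ends:   [4, 5, 10, 12, 18, 20, 20]
s1→1 s3→2  — peak 2.

2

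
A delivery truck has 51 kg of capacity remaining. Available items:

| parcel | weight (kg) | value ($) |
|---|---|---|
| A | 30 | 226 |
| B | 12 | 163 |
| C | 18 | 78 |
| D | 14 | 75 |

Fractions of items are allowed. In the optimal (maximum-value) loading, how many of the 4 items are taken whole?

2

Greedy by value/weight ratio, highest first.
Order: B (163/12=13.58) > A (226/30=7.53) > D (75/14=5.36) > C (78/18=4.33)
Fill: take B (12 @ 163) → take A (30 @ 226) → take 9/14 of D → 48.21; 51/51 used.
2 item(s) taken whole; one partial (take 9/14 of D).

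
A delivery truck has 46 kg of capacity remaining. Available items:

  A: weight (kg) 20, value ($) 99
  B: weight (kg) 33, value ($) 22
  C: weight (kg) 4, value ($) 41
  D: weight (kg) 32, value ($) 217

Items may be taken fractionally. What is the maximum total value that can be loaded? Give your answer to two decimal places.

Sort by value per unit weight and fill in that order.
Order: C (41/4=10.25) > D (217/32=6.78) > A (99/20=4.95) > B (22/33=0.67)
Fill: take C (4 @ 41) → take D (32 @ 217) → take 10/20 of A → 49.50; 46/46 used.
Total value = 307.50

307.50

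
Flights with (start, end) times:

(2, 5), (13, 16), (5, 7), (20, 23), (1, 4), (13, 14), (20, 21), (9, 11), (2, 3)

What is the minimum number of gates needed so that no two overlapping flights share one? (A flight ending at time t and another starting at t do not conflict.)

3

The answer is the maximum number of intervals overlapping at any instant.
Events (time:±→running): 1:+→1 2:+→2 2:+→3 … peak 3.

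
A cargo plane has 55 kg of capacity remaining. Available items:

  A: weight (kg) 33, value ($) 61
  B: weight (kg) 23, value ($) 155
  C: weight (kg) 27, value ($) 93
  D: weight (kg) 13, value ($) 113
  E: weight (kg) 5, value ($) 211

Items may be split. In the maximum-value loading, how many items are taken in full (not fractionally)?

Greedy by value/weight ratio, highest first.
Order: E (211/5=42.20) > D (113/13=8.69) > B (155/23=6.74) > C (93/27=3.44) > A (61/33=1.85)
Fill: take E (5 @ 211) → take D (13 @ 113) → take B (23 @ 155) → take 14/27 of C → 48.22; 55/55 used.
3 item(s) taken whole; one partial (take 14/27 of C).

3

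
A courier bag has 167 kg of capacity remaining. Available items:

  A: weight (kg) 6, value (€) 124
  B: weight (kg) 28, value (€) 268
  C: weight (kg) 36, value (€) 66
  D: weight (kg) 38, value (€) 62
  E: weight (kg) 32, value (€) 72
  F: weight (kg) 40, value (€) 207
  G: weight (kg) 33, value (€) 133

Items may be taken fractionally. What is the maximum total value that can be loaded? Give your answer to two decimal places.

Order: A (124/6=20.67) > B (268/28=9.57) > F (207/40=5.17) > G (133/33=4.03) > E (72/32=2.25) > C (66/36=1.83) > D (62/38=1.63)
Fill: take A (6 @ 124) → take B (28 @ 268) → take F (40 @ 207) → take G (33 @ 133) → take E (32 @ 72) → take 28/36 of C → 51.33; 167/167 used.
Total value = 855.33

855.33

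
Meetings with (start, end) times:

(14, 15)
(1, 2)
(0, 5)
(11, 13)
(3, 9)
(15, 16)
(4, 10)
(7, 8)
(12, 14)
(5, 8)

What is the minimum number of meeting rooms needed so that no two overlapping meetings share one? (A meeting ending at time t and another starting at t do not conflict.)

4

starts: [0, 1, 3, 4, 5, 7, 11, 12, 14, 15]
ends:   [2, 5, 8, 8, 9, 10, 13, 14, 15, 16]
s0→1 s1→2 e2→1 s3→2 s4→3 e5→2 s5→3 s7→4  — peak 4.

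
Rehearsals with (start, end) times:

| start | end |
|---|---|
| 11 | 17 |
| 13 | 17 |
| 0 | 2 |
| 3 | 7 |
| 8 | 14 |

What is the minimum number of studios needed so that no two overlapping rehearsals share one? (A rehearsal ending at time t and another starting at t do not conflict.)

The answer is the maximum number of intervals overlapping at any instant.
Events (time:±→running): 0:+→1 2:-→0 3:+→1 7:-→0 8:+→1 11:+→2 13:+→3 … peak 3.

3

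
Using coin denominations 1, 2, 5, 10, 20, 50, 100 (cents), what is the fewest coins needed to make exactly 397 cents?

Greedy: take as many of the largest coin as possible, then repeat with the remainder.
397 = 3×100 + 1×50 + 2×20 + 1×5 + 1×2
Total coins = 3 + 1 + 2 + 1 + 1 = 8

8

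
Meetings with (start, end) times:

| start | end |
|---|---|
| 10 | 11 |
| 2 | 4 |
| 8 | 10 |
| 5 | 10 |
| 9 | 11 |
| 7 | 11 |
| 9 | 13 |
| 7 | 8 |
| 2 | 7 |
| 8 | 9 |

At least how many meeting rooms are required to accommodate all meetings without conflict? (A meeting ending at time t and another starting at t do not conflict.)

Count concurrent intervals with a sweep; the peak is the room count.
Events (time:±→running): 2:+→1 2:+→2 4:-→1 5:+→2 7:-→1 7:+→2 7:+→3 8:-→2 8:+→3 8:+→4 9:-→3 9:+→4 9:+→5 … peak 5.

5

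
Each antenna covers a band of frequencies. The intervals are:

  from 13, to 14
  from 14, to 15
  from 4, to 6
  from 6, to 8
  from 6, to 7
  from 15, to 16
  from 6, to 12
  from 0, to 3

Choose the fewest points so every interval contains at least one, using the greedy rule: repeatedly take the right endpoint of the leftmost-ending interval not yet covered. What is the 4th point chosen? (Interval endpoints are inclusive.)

16

Sort by right endpoint; whenever an interval is uncovered, place a point at its right end.
Sorted: [0,3] [4,6] [6,7] [6,8] [6,12] [13,14] [14,15] [15,16]
{[0,3]} hit by 3; {[4,6],[6,7],[6,8],[6,12]} hit by 6; {[13,14],[14,15]} hit by 14; {[15,16]} hit by 16.
Points: 3, 6, 14, 16 (4 total).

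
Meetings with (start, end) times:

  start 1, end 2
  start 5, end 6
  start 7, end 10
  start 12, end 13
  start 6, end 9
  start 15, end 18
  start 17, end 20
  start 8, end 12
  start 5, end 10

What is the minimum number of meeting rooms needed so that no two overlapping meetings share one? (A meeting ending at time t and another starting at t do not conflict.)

4

Count concurrent intervals with a sweep; the peak is the room count.
starts: [1, 5, 5, 6, 7, 8, 12, 15, 17]
ends:   [2, 6, 9, 10, 10, 12, 13, 18, 20]
s1→1 e2→0 s5→1 s5→2 e6→1 s6→2 s7→3 s8→4  — peak 4.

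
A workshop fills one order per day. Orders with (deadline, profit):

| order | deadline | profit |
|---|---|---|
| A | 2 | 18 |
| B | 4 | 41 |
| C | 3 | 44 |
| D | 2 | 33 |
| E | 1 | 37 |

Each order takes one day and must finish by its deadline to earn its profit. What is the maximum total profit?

155

Profit order: C=44 B=41 E=37 D=33 A=18
Assign: C→slot 3, B→slot 4, E→slot 1, D→slot 2, A skipped.
Slots: [1:E] [2:D] [3:C] [4:B]
Profit = 37 + 33 + 44 + 41 = 155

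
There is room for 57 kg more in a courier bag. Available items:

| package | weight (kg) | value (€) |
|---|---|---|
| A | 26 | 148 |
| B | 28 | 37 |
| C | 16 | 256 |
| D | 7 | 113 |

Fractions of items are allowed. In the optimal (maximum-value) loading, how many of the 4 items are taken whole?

3

Greedy by value/weight ratio, highest first.
Ratios (sorted): D 16.14, C 16.00, A 5.69, B 1.32
take D (7 @ 113); take C (16 @ 256); take A (26 @ 148); take 8/28 of B → 10.57. Capacity used 57/57.
3 item(s) taken whole; one partial (take 8/28 of B).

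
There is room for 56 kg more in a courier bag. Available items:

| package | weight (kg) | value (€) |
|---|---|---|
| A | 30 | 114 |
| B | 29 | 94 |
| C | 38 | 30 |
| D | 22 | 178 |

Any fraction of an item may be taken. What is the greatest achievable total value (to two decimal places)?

Greedy by value/weight ratio, highest first.
Order: D (178/22=8.09) > A (114/30=3.80) > B (94/29=3.24) > C (30/38=0.79)
Fill: take D (22 @ 178) → take A (30 @ 114) → take 4/29 of B → 12.97; 56/56 used.
Total value = 304.97

304.97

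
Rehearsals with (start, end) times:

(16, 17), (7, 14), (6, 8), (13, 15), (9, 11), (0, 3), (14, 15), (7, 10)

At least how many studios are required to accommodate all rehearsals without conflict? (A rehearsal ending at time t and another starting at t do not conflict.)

3

starts: [0, 6, 7, 7, 9, 13, 14, 16]
ends:   [3, 8, 10, 11, 14, 15, 15, 17]
s0→1 e3→0 s6→1 s7→2 s7→3  — peak 3.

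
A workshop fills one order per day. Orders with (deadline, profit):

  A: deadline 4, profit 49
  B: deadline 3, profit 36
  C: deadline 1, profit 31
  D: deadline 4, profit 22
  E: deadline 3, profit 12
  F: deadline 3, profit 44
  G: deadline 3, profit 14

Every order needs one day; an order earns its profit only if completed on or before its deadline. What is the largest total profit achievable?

Sort by profit descending; place each in the latest free slot ≤ its deadline.
Profit order: A=49 F=44 B=36 C=31 D=22 G=14 E=12
Assign: A→slot 4, F→slot 3, B→slot 2, C→slot 1, D skipped, G skipped, E skipped.
Slots: [1:C] [2:B] [3:F] [4:A]
Profit = 31 + 36 + 44 + 49 = 160

160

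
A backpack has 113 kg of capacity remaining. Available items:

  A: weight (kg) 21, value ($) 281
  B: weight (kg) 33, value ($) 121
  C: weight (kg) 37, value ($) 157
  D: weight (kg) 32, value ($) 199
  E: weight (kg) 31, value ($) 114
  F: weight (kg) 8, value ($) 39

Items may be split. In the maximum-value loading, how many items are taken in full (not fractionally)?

4

Greedy by value/weight ratio, highest first.
Order: A (281/21=13.38) > D (199/32=6.22) > F (39/8=4.88) > C (157/37=4.24) > E (114/31=3.68) > B (121/33=3.67)
Fill: take A (21 @ 281) → take D (32 @ 199) → take F (8 @ 39) → take C (37 @ 157) → take 15/31 of E → 55.16; 113/113 used.
4 item(s) taken whole; one partial (take 15/31 of E).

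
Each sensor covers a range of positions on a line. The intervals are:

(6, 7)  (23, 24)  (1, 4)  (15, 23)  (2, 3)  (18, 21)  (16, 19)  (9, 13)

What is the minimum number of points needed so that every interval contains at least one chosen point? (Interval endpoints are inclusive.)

Sort by right endpoint; whenever an interval is uncovered, place a point at its right end.
Sorted: [2,3] [1,4] [6,7] [9,13] [16,19] [18,21] [15,23] [23,24]
{[2,3],[1,4]} hit by 3; {[6,7]} hit by 7; {[9,13]} hit by 13; {[16,19],[18,21],[15,23]} hit by 19; {[23,24]} hit by 24.
Points: 3, 7, 13, 19, 24 (5 total).

5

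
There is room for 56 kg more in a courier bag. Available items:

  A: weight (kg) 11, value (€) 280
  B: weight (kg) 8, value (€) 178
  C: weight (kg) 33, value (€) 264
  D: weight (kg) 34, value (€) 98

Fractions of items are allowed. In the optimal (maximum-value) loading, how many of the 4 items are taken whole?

Greedy by value/weight ratio, highest first.
Order: A (280/11=25.45) > B (178/8=22.25) > C (264/33=8.00) > D (98/34=2.88)
Fill: take A (11 @ 280) → take B (8 @ 178) → take C (33 @ 264) → take 4/34 of D → 11.53; 56/56 used.
3 item(s) taken whole; one partial (take 4/34 of D).

3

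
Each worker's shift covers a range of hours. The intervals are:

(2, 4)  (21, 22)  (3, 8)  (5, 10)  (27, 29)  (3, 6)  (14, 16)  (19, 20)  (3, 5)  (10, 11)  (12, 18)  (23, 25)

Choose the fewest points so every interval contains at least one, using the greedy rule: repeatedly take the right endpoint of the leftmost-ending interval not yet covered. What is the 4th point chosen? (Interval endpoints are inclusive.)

Process intervals by earliest right end; each time one isn't hit yet, stab at its right endpoint.
Sorted: [2,4] [3,5] [3,6] [3,8] [5,10] [10,11] [14,16] [12,18] [19,20] [21,22] [23,25] [27,29]
{[2,4],[3,5],[3,6],[3,8]} hit by 4; {[5,10],[10,11]} hit by 10; {[14,16],[12,18]} hit by 16; {[19,20]} hit by 20; {[21,22]} hit by 22; {[23,25]} hit by 25; {[27,29]} hit by 29.
Points: 4, 10, 16, 20, 22, 25, 29 (7 total).

20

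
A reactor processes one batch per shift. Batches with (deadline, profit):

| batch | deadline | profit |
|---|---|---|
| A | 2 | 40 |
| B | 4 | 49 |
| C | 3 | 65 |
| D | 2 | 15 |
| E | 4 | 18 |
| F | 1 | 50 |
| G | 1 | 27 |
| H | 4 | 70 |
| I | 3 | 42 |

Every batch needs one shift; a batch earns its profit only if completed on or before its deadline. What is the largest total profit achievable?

Take jobs in profit order; each goes to the latest open slot no later than its deadline.
By profit: H(d4,70), C(d3,65), F(d1,50), B(d4,49), I(d3,42), A(d2,40), G(d1,27), E(d4,18), D(d2,15)
H→slot 4; C→slot 3; F→slot 1; B→slot 2; I skipped; A skipped; G skipped; E skipped; D skipped.
Profit = 50 + 49 + 65 + 70 = 234

234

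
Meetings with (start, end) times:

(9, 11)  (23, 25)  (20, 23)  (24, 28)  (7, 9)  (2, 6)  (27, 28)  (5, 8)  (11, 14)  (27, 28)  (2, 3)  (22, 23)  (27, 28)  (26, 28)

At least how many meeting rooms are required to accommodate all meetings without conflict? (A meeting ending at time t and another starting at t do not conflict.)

5

The answer is the maximum number of intervals overlapping at any instant.
Events (time:±→running): 2:+→1 2:+→2 3:-→1 5:+→2 6:-→1 7:+→2 8:-→1 9:-→0 9:+→1 11:-→0 11:+→1 14:-→0 20:+→1 22:+→2 23:-→1 23:-→0 23:+→1 24:+→2 25:-→1 26:+→2 27:+→3 27:+→4 27:+→5 … peak 5.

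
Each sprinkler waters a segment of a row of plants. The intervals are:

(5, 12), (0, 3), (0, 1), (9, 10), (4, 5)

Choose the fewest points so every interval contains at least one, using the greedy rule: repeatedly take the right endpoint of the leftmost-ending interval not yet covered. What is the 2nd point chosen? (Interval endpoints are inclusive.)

5

Sorted: [0,1] [0,3] [4,5] [9,10] [5,12]
{[0,1],[0,3]} hit by 1; {[4,5]} hit by 5; {[9,10],[5,12]} hit by 10.
Points: 1, 5, 10 (3 total).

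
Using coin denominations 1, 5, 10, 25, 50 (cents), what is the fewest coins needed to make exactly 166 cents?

6

Use the largest denomination that fits, subtract, and repeat.
166 − 3×50→16 − 1×10→6 − 1×5→1 − 1×1→0
Total coins = 3 + 1 + 1 + 1 = 6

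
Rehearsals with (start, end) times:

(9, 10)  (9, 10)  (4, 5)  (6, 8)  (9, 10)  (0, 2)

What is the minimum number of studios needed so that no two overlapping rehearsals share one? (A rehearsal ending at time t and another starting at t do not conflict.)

The answer is the maximum number of intervals overlapping at any instant.
starts: [0, 4, 6, 9, 9, 9]
ends:   [2, 5, 8, 10, 10, 10]
s0→1 e2→0 s4→1 e5→0 s6→1 e8→0 s9→1 s9→2 s9→3  — peak 3.

3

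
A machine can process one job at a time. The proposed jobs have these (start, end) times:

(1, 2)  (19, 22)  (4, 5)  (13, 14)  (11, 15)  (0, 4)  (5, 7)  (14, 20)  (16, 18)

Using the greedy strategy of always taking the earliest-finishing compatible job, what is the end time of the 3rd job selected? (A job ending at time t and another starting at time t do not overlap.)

7

By end time: (1,2), (0,4), (4,5), (5,7), (13,14), (11,15), (16,18), (14,20), (19,22).
Pick (1,2); next start ≥ 2 → (4,5); next start ≥ 5 → (5,7); next start ≥ 7 → (13,14); next start ≥ 14 → (16,18); next start ≥ 18 → (19,22).
Selected: (1,2) (4,5) (5,7) (13,14) (16,18) (19,22)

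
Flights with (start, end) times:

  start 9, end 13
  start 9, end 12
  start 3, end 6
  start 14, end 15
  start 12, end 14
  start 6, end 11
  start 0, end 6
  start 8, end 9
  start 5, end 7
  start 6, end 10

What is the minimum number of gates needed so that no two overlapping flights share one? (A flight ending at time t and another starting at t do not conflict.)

4

The answer is the maximum number of intervals overlapping at any instant.
starts: [0, 3, 5, 6, 6, 8, 9, 9, 12, 14]
ends:   [6, 6, 7, 9, 10, 11, 12, 13, 14, 15]
s0→1 s3→2 s5→3 e6→2 e6→1 s6→2 s6→3 e7→2 s8→3 e9→2 s9→3 s9→4  — peak 4.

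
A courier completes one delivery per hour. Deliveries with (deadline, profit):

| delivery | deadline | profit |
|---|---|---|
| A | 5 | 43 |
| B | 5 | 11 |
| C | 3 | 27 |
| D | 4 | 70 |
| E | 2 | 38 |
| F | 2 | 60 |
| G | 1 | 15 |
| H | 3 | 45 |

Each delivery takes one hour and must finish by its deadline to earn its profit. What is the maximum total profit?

256

By profit: D(d4,70), F(d2,60), H(d3,45), A(d5,43), E(d2,38), C(d3,27), G(d1,15), B(d5,11)
D→slot 4; F→slot 2; H→slot 3; A→slot 5; E→slot 1; C skipped; G skipped; B skipped.
Profit = 38 + 60 + 45 + 70 + 43 = 256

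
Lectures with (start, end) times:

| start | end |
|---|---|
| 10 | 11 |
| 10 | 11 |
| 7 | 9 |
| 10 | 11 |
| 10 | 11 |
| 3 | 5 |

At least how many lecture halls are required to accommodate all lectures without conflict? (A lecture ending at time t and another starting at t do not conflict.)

4

The answer is the maximum number of intervals overlapping at any instant.
starts: [3, 7, 10, 10, 10, 10]
ends:   [5, 9, 11, 11, 11, 11]
s3→1 e5→0 s7→1 e9→0 s10→1 s10→2 s10→3 s10→4  — peak 4.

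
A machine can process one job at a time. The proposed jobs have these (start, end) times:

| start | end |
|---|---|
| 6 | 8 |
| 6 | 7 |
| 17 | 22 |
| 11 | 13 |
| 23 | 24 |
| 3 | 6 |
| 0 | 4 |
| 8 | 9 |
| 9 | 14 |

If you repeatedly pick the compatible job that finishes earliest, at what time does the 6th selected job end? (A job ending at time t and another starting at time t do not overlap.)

By end time: (0,4), (3,6), (6,7), (6,8), (8,9), (11,13), (9,14), (17,22), (23,24).
Pick (0,4); next start ≥ 4 → (6,7); next start ≥ 7 → (8,9); next start ≥ 9 → (11,13); next start ≥ 13 → (17,22); next start ≥ 22 → (23,24).
Selected: (0,4) (6,7) (8,9) (11,13) (17,22) (23,24)

24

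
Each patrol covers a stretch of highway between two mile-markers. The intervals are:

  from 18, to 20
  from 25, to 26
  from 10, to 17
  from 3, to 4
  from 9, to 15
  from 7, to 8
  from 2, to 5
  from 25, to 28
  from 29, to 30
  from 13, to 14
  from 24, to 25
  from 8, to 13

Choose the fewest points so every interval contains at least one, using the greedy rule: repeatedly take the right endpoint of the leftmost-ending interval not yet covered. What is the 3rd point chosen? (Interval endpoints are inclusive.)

By right end: [3,4]  [2,5]  [7,8]  [8,13]  [13,14]  [9,15]  [10,17]  [18,20]  [24,25]  [25,26]  [25,28]  [29,30]
[3,4] uncovered → point at 4; [7,8] uncovered → point at 8; [13,14] uncovered → point at 14; [18,20] uncovered → point at 20; [24,25] uncovered → point at 25; [29,30] uncovered → point at 30.
Points: 4, 8, 14, 20, 25, 30 (6 total).

14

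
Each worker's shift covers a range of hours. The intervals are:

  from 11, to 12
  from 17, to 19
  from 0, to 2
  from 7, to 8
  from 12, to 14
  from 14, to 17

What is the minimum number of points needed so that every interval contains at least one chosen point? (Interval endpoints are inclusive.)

By right end: [0,2]  [7,8]  [11,12]  [12,14]  [14,17]  [17,19]
[0,2] uncovered → point at 2; [7,8] uncovered → point at 8; [11,12] uncovered → point at 12; [14,17] uncovered → point at 17.
Points: 2, 8, 12, 17 (4 total).

4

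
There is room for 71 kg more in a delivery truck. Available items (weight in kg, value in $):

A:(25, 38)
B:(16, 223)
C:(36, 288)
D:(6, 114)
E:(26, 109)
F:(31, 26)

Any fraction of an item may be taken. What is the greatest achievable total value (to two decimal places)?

679.50

Ratios (sorted): D 19.00, B 13.94, C 8.00, E 4.19, A 1.52, F 0.84
take D (6 @ 114); take B (16 @ 223); take C (36 @ 288); take 13/26 of E → 54.50. Capacity used 71/71.
Total value = 679.50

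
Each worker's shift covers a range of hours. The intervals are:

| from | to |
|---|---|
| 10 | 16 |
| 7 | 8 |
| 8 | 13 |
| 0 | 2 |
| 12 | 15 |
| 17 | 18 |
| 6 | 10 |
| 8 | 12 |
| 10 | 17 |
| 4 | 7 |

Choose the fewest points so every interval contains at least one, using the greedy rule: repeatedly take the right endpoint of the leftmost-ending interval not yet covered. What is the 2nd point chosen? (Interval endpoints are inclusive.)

7

Sorted: [0,2] [4,7] [7,8] [6,10] [8,12] [8,13] [12,15] [10,16] [10,17] [17,18]
{[0,2]} hit by 2; {[4,7],[7,8],[6,10]} hit by 7; {[8,12],[8,13],[12,15],[10,16],[10,17]} hit by 12; {[17,18]} hit by 18.
Points: 2, 7, 12, 18 (4 total).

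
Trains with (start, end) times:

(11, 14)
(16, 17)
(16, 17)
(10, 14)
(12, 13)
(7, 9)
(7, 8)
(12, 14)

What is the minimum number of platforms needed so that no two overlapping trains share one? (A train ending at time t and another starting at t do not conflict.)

4

Count concurrent intervals with a sweep; the peak is the room count.
Events (time:±→running): 7:+→1 7:+→2 8:-→1 9:-→0 10:+→1 11:+→2 12:+→3 12:+→4 … peak 4.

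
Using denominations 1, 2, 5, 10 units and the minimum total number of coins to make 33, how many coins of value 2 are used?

1

33 − 3×10→3 − 1×2→1 − 1×1→0
Count of 2: 1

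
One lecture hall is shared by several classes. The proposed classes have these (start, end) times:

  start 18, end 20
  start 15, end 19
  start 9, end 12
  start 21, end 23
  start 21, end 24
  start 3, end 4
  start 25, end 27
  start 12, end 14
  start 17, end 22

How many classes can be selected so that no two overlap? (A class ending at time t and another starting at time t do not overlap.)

By end time: (3,4), (9,12), (12,14), (15,19), (18,20), (17,22), (21,23), (21,24), (25,27).
Pick (3,4); next start ≥ 4 → (9,12); next start ≥ 12 → (12,14); next start ≥ 14 → (15,19); next start ≥ 19 → (21,23); next start ≥ 23 → (25,27).
Selected 6 classes.

6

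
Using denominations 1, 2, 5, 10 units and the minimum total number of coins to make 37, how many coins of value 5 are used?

1

Greedy: take as many of the largest coin as possible, then repeat with the remainder.
37 = 3×10 + 1×5 + 1×2
Count of 5: 1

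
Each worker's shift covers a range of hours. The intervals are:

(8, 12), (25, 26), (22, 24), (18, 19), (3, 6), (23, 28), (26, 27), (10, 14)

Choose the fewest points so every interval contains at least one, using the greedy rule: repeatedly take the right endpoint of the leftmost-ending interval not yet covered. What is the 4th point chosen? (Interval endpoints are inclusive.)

24

Process intervals by earliest right end; each time one isn't hit yet, stab at its right endpoint.
Sorted: [3,6] [8,12] [10,14] [18,19] [22,24] [25,26] [26,27] [23,28]
{[3,6]} hit by 6; {[8,12],[10,14]} hit by 12; {[18,19]} hit by 19; {[22,24]} hit by 24; {[25,26],[26,27],[23,28]} hit by 26.
Points: 6, 12, 19, 24, 26 (5 total).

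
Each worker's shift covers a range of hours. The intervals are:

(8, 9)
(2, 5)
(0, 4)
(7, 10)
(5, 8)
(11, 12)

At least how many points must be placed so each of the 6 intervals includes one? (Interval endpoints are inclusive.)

Process intervals by earliest right end; each time one isn't hit yet, stab at its right endpoint.
By right end: [0,4]  [2,5]  [5,8]  [8,9]  [7,10]  [11,12]
[0,4] uncovered → point at 4; [5,8] uncovered → point at 8; [11,12] uncovered → point at 12.
Points: 4, 8, 12 (3 total).

3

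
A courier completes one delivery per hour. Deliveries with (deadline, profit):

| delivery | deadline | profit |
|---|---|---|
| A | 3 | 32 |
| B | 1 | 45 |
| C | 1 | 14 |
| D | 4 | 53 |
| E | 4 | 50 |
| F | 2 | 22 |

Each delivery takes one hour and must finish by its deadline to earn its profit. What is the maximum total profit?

Profit order: D=53 E=50 B=45 A=32 F=22 C=14
Assign: D→slot 4, E→slot 3, B→slot 1, A→slot 2, F skipped, C skipped.
Slots: [1:B] [2:A] [3:E] [4:D]
Profit = 45 + 32 + 50 + 53 = 180

180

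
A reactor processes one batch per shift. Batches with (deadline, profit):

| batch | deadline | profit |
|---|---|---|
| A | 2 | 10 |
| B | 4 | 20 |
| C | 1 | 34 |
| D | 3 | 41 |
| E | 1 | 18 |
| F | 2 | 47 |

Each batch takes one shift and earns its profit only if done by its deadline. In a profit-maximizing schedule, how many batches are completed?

4

Sort by profit descending; place each in the latest free slot ≤ its deadline.
Profit order: F=47 D=41 C=34 B=20 E=18 A=10
Assign: F→slot 2, D→slot 3, C→slot 1, B→slot 4, E skipped, A skipped.
Slots: [1:C] [2:F] [3:D] [4:B]
4 of 6 scheduled.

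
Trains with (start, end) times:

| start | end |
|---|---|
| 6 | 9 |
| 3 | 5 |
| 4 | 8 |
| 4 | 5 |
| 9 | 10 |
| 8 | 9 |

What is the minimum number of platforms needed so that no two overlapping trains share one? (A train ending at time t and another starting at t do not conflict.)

starts: [3, 4, 4, 6, 8, 9]
ends:   [5, 5, 8, 9, 9, 10]
s3→1 s4→2 s4→3  — peak 3.

3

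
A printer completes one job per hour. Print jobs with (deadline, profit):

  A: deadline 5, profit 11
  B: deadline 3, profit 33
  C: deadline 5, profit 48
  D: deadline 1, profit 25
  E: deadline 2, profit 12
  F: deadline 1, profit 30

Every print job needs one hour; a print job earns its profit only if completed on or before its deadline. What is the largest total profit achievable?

134

Profit order: C=48 B=33 F=30 D=25 E=12 A=11
Assign: C→slot 5, B→slot 3, F→slot 1, D skipped, E→slot 2, A→slot 4.
Slots: [1:F] [2:E] [3:B] [4:A] [5:C]
Profit = 30 + 12 + 33 + 11 + 48 = 134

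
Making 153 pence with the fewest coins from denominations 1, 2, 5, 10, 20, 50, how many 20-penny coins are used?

0

153 − 3×50→3 − 1×2→1 − 1×1→0
Count of 20: 0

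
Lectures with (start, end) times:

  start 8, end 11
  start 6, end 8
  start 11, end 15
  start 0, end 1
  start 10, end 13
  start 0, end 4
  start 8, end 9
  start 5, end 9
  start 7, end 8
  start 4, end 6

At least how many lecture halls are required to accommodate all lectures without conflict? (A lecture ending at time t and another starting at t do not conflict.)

starts: [0, 0, 4, 5, 6, 7, 8, 8, 10, 11]
ends:   [1, 4, 6, 8, 8, 9, 9, 11, 13, 15]
s0→1 s0→2 e1→1 e4→0 s4→1 s5→2 e6→1 s6→2 s7→3  — peak 3.

3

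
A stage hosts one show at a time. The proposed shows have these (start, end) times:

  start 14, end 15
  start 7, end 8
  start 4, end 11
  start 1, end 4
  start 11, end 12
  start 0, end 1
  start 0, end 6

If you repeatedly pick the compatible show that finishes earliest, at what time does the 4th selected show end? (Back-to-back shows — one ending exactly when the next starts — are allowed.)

12

Greedy by earliest finish: after sorting by end time, pick each interval compatible with the last pick.
Sorted by end: (0,1)  (1,4)  (0,6)  (7,8)  (4,11)  (11,12)  (14,15)
take (0,1); take (1,4); take (7,8); take (11,12); take (14,15).
Selected: (0,1) (1,4) (7,8) (11,12) (14,15)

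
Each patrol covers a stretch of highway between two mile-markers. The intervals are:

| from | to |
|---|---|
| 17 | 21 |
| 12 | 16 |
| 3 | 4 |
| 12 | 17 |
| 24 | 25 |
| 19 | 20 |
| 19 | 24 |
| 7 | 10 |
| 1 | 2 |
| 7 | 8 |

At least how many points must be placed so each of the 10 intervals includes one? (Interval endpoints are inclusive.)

6

Sort by right endpoint; whenever an interval is uncovered, place a point at its right end.
Sorted: [1,2] [3,4] [7,8] [7,10] [12,16] [12,17] [19,20] [17,21] [19,24] [24,25]
{[1,2]} hit by 2; {[3,4]} hit by 4; {[7,8],[7,10]} hit by 8; {[12,16],[12,17]} hit by 16; {[19,20],[17,21],[19,24]} hit by 20; {[24,25]} hit by 25.
Points: 2, 4, 8, 16, 20, 25 (6 total).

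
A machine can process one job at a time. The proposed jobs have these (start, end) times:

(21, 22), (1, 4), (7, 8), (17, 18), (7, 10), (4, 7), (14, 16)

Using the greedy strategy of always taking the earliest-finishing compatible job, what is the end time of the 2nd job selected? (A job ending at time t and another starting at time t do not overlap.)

7

Order by finish time; keep every interval that doesn't clash with the previous kept one.
Sorted by end: (1,4)  (4,7)  (7,8)  (7,10)  (14,16)  (17,18)  (21,22)
take (1,4); take (4,7); take (7,8); skip (7,10); take (14,16); take (17,18); take (21,22).
Selected: (1,4) (4,7) (7,8) (14,16) (17,18) (21,22)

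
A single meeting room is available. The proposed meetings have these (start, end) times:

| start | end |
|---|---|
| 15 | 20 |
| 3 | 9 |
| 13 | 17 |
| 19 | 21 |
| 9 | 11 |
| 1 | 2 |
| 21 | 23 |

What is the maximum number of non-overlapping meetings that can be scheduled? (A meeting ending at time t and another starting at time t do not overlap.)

By end time: (1,2), (3,9), (9,11), (13,17), (15,20), (19,21), (21,23).
Pick (1,2); next start ≥ 2 → (3,9); next start ≥ 9 → (9,11); next start ≥ 11 → (13,17); next start ≥ 17 → (19,21); next start ≥ 21 → (21,23).
Selected 6 meetings.

6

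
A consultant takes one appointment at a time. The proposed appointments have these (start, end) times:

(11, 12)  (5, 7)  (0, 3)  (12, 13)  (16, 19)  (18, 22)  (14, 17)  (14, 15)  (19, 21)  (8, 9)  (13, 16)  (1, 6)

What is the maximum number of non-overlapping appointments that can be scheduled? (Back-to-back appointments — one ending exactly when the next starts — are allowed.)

By end time: (0,3), (1,6), (5,7), (8,9), (11,12), (12,13), (14,15), (13,16), (14,17), (16,19), (19,21), (18,22).
Pick (0,3); next start ≥ 3 → (5,7); next start ≥ 7 → (8,9); next start ≥ 9 → (11,12); next start ≥ 12 → (12,13); next start ≥ 13 → (14,15); next start ≥ 15 → (16,19); next start ≥ 19 → (19,21).
Selected 8 appointments.

8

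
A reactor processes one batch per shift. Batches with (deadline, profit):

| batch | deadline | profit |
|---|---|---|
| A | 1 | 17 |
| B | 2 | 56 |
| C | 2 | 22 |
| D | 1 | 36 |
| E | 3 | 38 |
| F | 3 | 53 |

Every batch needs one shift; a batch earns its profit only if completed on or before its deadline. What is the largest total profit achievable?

147

Take jobs in profit order; each goes to the latest open slot no later than its deadline.
Profit order: B=56 F=53 E=38 D=36 C=22 A=17
Assign: B→slot 2, F→slot 3, E→slot 1, D skipped, C skipped, A skipped.
Slots: [1:E] [2:B] [3:F]
Profit = 38 + 56 + 53 = 147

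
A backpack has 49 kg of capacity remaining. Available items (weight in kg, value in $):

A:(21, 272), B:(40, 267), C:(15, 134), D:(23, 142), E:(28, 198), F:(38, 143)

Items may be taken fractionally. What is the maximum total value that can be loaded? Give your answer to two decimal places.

Order: A (272/21=12.95) > C (134/15=8.93) > E (198/28=7.07) > B (267/40=6.67) > D (142/23=6.17) > F (143/38=3.76)
Fill: take A (21 @ 272) → take C (15 @ 134) → take 13/28 of E → 91.93; 49/49 used.
Total value = 497.93

497.93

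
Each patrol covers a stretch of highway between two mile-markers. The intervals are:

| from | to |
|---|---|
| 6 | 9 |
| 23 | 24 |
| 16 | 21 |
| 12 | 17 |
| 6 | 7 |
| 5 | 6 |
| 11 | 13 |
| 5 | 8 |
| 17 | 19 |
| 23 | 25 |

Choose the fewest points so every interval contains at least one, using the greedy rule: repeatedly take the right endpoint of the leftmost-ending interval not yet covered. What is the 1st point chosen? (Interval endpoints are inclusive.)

By right end: [5,6]  [6,7]  [5,8]  [6,9]  [11,13]  [12,17]  [17,19]  [16,21]  [23,24]  [23,25]
[5,6] uncovered → point at 6; [11,13] uncovered → point at 13; [17,19] uncovered → point at 19; [23,24] uncovered → point at 24.
Points: 6, 13, 19, 24 (4 total).

6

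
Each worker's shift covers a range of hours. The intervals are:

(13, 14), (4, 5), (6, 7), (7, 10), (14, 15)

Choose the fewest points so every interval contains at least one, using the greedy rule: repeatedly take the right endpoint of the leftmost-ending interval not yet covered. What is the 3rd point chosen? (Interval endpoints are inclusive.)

By right end: [4,5]  [6,7]  [7,10]  [13,14]  [14,15]
[4,5] uncovered → point at 5; [6,7] uncovered → point at 7; [13,14] uncovered → point at 14.
Points: 5, 7, 14 (3 total).

14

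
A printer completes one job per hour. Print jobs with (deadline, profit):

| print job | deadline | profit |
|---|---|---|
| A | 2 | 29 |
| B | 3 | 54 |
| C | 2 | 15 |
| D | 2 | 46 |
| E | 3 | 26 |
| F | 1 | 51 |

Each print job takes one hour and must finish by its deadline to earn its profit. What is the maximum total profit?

Take jobs in profit order; each goes to the latest open slot no later than its deadline.
By profit: B(d3,54), F(d1,51), D(d2,46), A(d2,29), E(d3,26), C(d2,15)
B→slot 3; F→slot 1; D→slot 2; A skipped; E skipped; C skipped.
Profit = 51 + 46 + 54 = 151

151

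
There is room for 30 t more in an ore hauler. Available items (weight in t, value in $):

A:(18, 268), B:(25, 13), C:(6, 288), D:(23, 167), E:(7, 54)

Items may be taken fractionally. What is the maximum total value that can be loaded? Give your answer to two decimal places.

Ratios (sorted): C 48.00, A 14.89, E 7.71, D 7.26, B 0.52
take C (6 @ 288); take A (18 @ 268); take 6/7 of E → 46.29. Capacity used 30/30.
Total value = 602.29

602.29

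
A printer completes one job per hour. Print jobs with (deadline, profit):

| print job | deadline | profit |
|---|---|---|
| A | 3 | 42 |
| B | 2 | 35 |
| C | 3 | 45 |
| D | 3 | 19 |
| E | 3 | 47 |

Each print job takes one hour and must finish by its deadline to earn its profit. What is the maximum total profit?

134

Sort by profit descending; place each in the latest free slot ≤ its deadline.
Profit order: E=47 C=45 A=42 B=35 D=19
Assign: E→slot 3, C→slot 2, A→slot 1, B skipped, D skipped.
Slots: [1:A] [2:C] [3:E]
Profit = 42 + 45 + 47 = 134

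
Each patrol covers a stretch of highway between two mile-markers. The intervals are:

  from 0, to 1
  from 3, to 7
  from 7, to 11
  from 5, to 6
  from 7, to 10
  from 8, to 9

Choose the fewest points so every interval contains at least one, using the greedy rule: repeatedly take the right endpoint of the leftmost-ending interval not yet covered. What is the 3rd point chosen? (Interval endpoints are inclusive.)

Sorted: [0,1] [5,6] [3,7] [8,9] [7,10] [7,11]
{[0,1]} hit by 1; {[5,6],[3,7]} hit by 6; {[8,9],[7,10],[7,11]} hit by 9.
Points: 1, 6, 9 (3 total).

9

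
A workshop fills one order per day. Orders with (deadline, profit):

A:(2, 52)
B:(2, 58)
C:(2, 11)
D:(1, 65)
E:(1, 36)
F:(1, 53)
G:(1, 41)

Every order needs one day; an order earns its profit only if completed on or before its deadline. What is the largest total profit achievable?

Sort by profit descending; place each in the latest free slot ≤ its deadline.
By profit: D(d1,65), B(d2,58), F(d1,53), A(d2,52), G(d1,41), E(d1,36), C(d2,11)
D→slot 1; B→slot 2; F skipped; A skipped; G skipped; E skipped; C skipped.
Profit = 65 + 58 = 123

123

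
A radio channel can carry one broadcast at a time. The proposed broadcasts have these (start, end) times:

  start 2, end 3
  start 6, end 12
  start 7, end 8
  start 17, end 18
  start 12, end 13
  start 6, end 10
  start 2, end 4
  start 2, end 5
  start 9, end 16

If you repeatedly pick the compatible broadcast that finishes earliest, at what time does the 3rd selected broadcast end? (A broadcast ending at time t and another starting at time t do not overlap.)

Sort by end time and greedily take each interval whose start is ≥ the last chosen end.
Sorted by end: (2,3)  (2,4)  (2,5)  (7,8)  (6,10)  (6,12)  (12,13)  (9,16)  (17,18)
take (2,3); take (7,8); take (12,13); take (17,18).
Selected: (2,3) (7,8) (12,13) (17,18)

13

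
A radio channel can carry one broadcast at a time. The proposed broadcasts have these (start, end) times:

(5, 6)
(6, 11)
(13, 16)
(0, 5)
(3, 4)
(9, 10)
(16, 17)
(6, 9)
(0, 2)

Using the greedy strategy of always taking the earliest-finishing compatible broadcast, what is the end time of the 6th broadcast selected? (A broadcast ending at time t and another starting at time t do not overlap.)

16

By end time: (0,2), (3,4), (0,5), (5,6), (6,9), (9,10), (6,11), (13,16), (16,17).
Pick (0,2); next start ≥ 2 → (3,4); next start ≥ 4 → (5,6); next start ≥ 6 → (6,9); next start ≥ 9 → (9,10); next start ≥ 10 → (13,16); next start ≥ 16 → (16,17).
Selected: (0,2) (3,4) (5,6) (6,9) (9,10) (13,16) (16,17)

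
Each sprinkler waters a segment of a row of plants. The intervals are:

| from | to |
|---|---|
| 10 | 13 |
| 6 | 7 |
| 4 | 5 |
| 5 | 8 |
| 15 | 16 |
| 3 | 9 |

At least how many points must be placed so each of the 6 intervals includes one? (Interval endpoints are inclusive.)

Sort by right endpoint; whenever an interval is uncovered, place a point at its right end.
Sorted: [4,5] [6,7] [5,8] [3,9] [10,13] [15,16]
{[4,5]} hit by 5; {[6,7],[5,8],[3,9]} hit by 7; {[10,13]} hit by 13; {[15,16]} hit by 16.
Points: 5, 7, 13, 16 (4 total).

4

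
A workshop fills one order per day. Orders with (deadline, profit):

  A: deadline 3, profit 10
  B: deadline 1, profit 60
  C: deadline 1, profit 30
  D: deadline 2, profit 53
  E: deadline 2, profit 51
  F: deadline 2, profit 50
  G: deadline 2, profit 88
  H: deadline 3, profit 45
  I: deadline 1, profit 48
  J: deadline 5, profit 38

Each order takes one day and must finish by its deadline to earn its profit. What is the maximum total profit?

Sort by profit descending; place each in the latest free slot ≤ its deadline.
By profit: G(d2,88), B(d1,60), D(d2,53), E(d2,51), F(d2,50), I(d1,48), H(d3,45), J(d5,38), C(d1,30), A(d3,10)
G→slot 2; B→slot 1; D skipped; E skipped; F skipped; I skipped; H→slot 3; J→slot 5; C skipped; A skipped.
Profit = 60 + 88 + 45 + 38 = 231

231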